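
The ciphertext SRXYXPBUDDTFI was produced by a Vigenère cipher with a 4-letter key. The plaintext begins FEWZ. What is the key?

Subtract each crib letter from the matching ciphertext letter (mod 26):
S(18)−F(5)=13 → N
R(17)−E(4)=13 → N
X(23)−W(22)=1 → B
Y(24)−Z(25)=-1≡25 → Z

NNBZ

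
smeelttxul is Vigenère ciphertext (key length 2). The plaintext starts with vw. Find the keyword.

xq

Subtract each crib letter from the matching ciphertext letter (mod 26):
s(18)−v(21)=-3≡23 → x
m(12)−w(22)=-10≡16 → q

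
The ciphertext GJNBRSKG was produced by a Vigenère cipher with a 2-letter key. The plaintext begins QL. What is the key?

Subtract each crib letter from the matching ciphertext letter (mod 26):
G(6)−Q(16)=-10≡16 → Q
J(9)−L(11)=-2≡24 → Y

QY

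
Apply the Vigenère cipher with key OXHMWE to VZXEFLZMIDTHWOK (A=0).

JWEQBPNJPPPLKLR

Repeat the key across the message: OXHMWEOXHMWEOXH
V(21)+O(14): 35≡9 → J
Z(25)+X(23): 48≡22 → W
X(23)+H(7): 30≡4 → E
E(4)+M(12): 16 → Q
F(5)+W(22): 27≡1 → B
L(11)+E(4): 15 → P
Z(25)+O(14): 39≡13 → N
M(12)+X(23): 35≡9 → J
I(8)+H(7): 15 → P
D(3)+M(12): 15 → P
T(19)+W(22): 41≡15 → P
H(7)+E(4): 11 → L
W(22)+O(14): 36≡10 → K
O(14)+X(23): 37≡11 → L
K(10)+H(7): 17 → R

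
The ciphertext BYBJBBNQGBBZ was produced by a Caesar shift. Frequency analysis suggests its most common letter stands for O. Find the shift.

The most frequent ciphertext letter is B (appears 6 times).
B is position 1; O is position 14.
Shift = -13≡13.

13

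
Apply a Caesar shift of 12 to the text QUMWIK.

Q(16): 16+12=28≡2 → C
U(20): 20+12=32≡6 → G
M(12): 12+12=24 → Y
W(22): 22+12=34≡8 → I
I(8): 8+12=20 → U
K(10): 10+12=22 → W

CGYIUW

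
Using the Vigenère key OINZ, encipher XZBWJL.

Repeat the key across the message: OINZOI
X(23)+O(14): 37≡11 → L
Z(25)+I(8): 33≡7 → H
B(1)+N(13): 14 → O
W(22)+Z(25): 47≡21 → V
J(9)+O(14): 23 → X
L(11)+I(8): 19 → T

LHOVXT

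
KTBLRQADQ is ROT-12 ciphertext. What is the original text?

K(10): 10−12=-2≡24 → Y
T(19): 19−12=7 → H
B(1): 1−12=-11≡15 → P
L(11): 11−12=-1≡25 → Z
R(17): 17−12=5 → F
Q(16): 16−12=4 → E
A(0): 0−12=-12≡14 → O
D(3): 3−12=-9≡17 → R
Q(16): 16−12=4 → E

YHPZFEORE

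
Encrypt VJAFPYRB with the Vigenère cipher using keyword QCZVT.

Repeat the key across the message: QCZVTQCZ
V(21)+Q(16): 37≡11 → L
J(9)+C(2): 11 → L
A(0)+Z(25): 25 → Z
F(5)+V(21): 26≡0 → A
P(15)+T(19): 34≡8 → I
Y(24)+Q(16): 40≡14 → O
R(17)+C(2): 19 → T
B(1)+Z(25): 26≡0 → A

LLZAIOTA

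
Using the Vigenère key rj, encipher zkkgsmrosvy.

qtbpjvixjep

Repeat the key across the message: rjrjrjrjrjr
z(25)+r(17): 42≡16 → q
k(10)+j(9): 19 → t
k(10)+r(17): 27≡1 → b
g(6)+j(9): 15 → p
s(18)+r(17): 35≡9 → j
m(12)+j(9): 21 → v
r(17)+r(17): 34≡8 → i
o(14)+j(9): 23 → x
s(18)+r(17): 35≡9 → j
v(21)+j(9): 30≡4 → e
y(24)+r(17): 41≡15 → p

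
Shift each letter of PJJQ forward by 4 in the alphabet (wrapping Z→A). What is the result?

TNNU

P(15): 15+4=19 → T
J(9): 9+4=13 → N
J(9): 9+4=13 → N
Q(16): 16+4=20 → U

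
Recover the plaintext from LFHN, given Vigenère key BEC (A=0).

Repeat the key across the ciphertext: BECB
L(11)−B(1): 10 → K
F(5)−E(4): 1 → B
H(7)−C(2): 5 → F
N(13)−B(1): 12 → M

KBFM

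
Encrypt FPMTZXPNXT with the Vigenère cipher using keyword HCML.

MRYEGZBYEV

Repeat the key across the message: HCMLHCMLHC
F(5)+H(7): 12 → M
P(15)+C(2): 17 → R
M(12)+M(12): 24 → Y
T(19)+L(11): 30≡4 → E
Z(25)+H(7): 32≡6 → G
X(23)+C(2): 25 → Z
P(15)+M(12): 27≡1 → B
N(13)+L(11): 24 → Y
X(23)+H(7): 30≡4 → E
T(19)+C(2): 21 → V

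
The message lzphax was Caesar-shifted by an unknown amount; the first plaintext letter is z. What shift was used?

12

From the crib: l(11)−z(25)=-14≡12, so the shift is 12.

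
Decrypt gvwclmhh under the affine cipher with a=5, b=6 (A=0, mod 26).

The inverse of 5 mod 26 is 21, since 5·21=105≡1. Apply D(y)=21·(y−6) mod 26:
g(6): 21·(6−6)=0 → a
v(21): 21·(21−6)=315≡3 → d
w(22): 21·(22−6)=336≡24 → y
c(2): 21·(2−6)=-84≡20 → u
l(11): 21·(11−6)=105≡1 → b
m(12): 21·(12−6)=126≡22 → w
h(7): 21·(7−6)=21 → v
h(7): 21·(7−6)=21 → v

adyubwvv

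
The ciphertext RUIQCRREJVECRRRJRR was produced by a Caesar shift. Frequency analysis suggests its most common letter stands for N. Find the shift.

4

The most frequent ciphertext letter is R (appears 8 times).
R is position 17; N is position 13.
Shift = 4.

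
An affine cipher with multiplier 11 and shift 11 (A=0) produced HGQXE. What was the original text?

CJRUX

The inverse of 11 mod 26 is 19, since 11·19=209≡1. Apply D(y)=19·(y−11) mod 26:
H(7): 19·(7−11)=-76≡2 → C
G(6): 19·(6−11)=-95≡9 → J
Q(16): 19·(16−11)=95≡17 → R
X(23): 19·(23−11)=228≡20 → U
E(4): 19·(4−11)=-133≡23 → X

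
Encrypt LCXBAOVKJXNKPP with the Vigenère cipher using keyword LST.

WUQMSHGCCIFDAH

Repeat the key across the message: LSTLSTLSTLSTLS
L(11)+L(11): 22 → W
C(2)+S(18): 20 → U
X(23)+T(19): 42≡16 → Q
B(1)+L(11): 12 → M
A(0)+S(18): 18 → S
O(14)+T(19): 33≡7 → H
V(21)+L(11): 32≡6 → G
K(10)+S(18): 28≡2 → C
J(9)+T(19): 28≡2 → C
X(23)+L(11): 34≡8 → I
N(13)+S(18): 31≡5 → F
K(10)+T(19): 29≡3 → D
P(15)+L(11): 26≡0 → A
P(15)+S(18): 33≡7 → H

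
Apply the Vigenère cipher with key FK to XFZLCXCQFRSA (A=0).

Repeat the key across the message: FKFKFKFKFKFK
X(23)+F(5): 28≡2 → C
F(5)+K(10): 15 → P
Z(25)+F(5): 30≡4 → E
L(11)+K(10): 21 → V
C(2)+F(5): 7 → H
X(23)+K(10): 33≡7 → H
C(2)+F(5): 7 → H
Q(16)+K(10): 26≡0 → A
F(5)+F(5): 10 → K
R(17)+K(10): 27≡1 → B
S(18)+F(5): 23 → X
A(0)+K(10): 10 → K

CPEVHHHAKBXK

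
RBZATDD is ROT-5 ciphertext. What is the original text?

MWUVOYY

R(17): 17−5=12 → M
B(1): 1−5=-4≡22 → W
Z(25): 25−5=20 → U
A(0): 0−5=-5≡21 → V
T(19): 19−5=14 → O
D(3): 3−5=-2≡24 → Y
D(3): 3−5=-2≡24 → Y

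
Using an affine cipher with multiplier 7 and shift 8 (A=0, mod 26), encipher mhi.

m(12): 7·12+8=92≡14 → o
h(7): 7·7+8=57≡5 → f
i(8): 7·8+8=64≡12 → m

ofm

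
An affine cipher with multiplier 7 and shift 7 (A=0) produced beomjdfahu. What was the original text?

The inverse of 7 mod 26 is 15, since 7·15=105≡1. Apply D(y)=15·(y−7) mod 26:
b(1): 15·(1−7)=-90≡14 → o
e(4): 15·(4−7)=-45≡7 → h
o(14): 15·(14−7)=105≡1 → b
m(12): 15·(12−7)=75≡23 → x
j(9): 15·(9−7)=30≡4 → e
d(3): 15·(3−7)=-60≡18 → s
f(5): 15·(5−7)=-30≡22 → w
a(0): 15·(0−7)=-105≡25 → z
h(7): 15·(7−7)=0 → a
u(20): 15·(20−7)=195≡13 → n

ohbxeswzan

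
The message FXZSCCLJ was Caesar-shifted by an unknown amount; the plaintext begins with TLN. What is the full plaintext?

TLNGQQZX

From the crib: F(5)−T(19)=-14≡12, so the shift is 12.
Subtract 12 from each ciphertext letter:
F(5): 5−12=-7≡19 → T
X(23): 23−12=11 → L
Z(25): 25−12=13 → N
S(18): 18−12=6 → G
C(2): 2−12=-10≡16 → Q
C(2): 2−12=-10≡16 → Q
L(11): 11−12=-1≡25 → Z
J(9): 9−12=-3≡23 → X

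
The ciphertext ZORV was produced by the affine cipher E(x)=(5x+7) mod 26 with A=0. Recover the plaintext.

The inverse of 5 mod 26 is 21, since 5·21=105≡1. Apply D(y)=21·(y−7) mod 26:
Z(25): 21·(25−7)=378≡14 → O
O(14): 21·(14−7)=147≡17 → R
R(17): 21·(17−7)=210≡2 → C
V(21): 21·(21−7)=294≡8 → I

ORCI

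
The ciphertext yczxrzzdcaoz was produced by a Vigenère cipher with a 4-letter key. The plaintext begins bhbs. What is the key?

Subtract each crib letter from the matching ciphertext letter (mod 26):
y(24)−b(1)=23 → x
c(2)−h(7)=-5≡21 → v
z(25)−b(1)=24 → y
x(23)−s(18)=5 → f

xvyf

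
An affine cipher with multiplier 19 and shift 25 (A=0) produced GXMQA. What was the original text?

ZENFL

The inverse of 19 mod 26 is 11, since 19·11=209≡1. Apply D(y)=11·(y−25) mod 26:
G(6): 11·(6−25)=-209≡25 → Z
X(23): 11·(23−25)=-22≡4 → E
M(12): 11·(12−25)=-143≡13 → N
Q(16): 11·(16−25)=-99≡5 → F
A(0): 11·(0−25)=-275≡11 → L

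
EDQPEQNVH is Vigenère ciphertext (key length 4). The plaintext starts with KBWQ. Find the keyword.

UCUZ

Subtract each crib letter from the matching ciphertext letter (mod 26):
E(4)−K(10)=-6≡20 → U
D(3)−B(1)=2 → C
Q(16)−W(22)=-6≡20 → U
P(15)−Q(16)=-1≡25 → Z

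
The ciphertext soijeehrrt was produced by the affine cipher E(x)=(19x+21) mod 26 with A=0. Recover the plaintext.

The inverse of 19 mod 26 is 11, since 19·11=209≡1. Apply D(y)=11·(y−21) mod 26:
s(18): 11·(18−21)=-33≡19 → t
o(14): 11·(14−21)=-77≡1 → b
i(8): 11·(8−21)=-143≡13 → n
j(9): 11·(9−21)=-132≡24 → y
e(4): 11·(4−21)=-187≡21 → v
e(4): 11·(4−21)=-187≡21 → v
h(7): 11·(7−21)=-154≡2 → c
r(17): 11·(17−21)=-44≡8 → i
r(17): 11·(17−21)=-44≡8 → i
t(19): 11·(19−21)=-22≡4 → e

tbnyvvciie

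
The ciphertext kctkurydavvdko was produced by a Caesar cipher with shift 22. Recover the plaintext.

k(10): 10−22=-12≡14 → o
c(2): 2−22=-20≡6 → g
t(19): 19−22=-3≡23 → x
k(10): 10−22=-12≡14 → o
u(20): 20−22=-2≡24 → y
r(17): 17−22=-5≡21 → v
y(24): 24−22=2 → c
d(3): 3−22=-19≡7 → h
a(0): 0−22=-22≡4 → e
v(21): 21−22=-1≡25 → z
v(21): 21−22=-1≡25 → z
d(3): 3−22=-19≡7 → h
k(10): 10−22=-12≡14 → o
o(14): 14−22=-8≡18 → s

ogxoyvchezzhos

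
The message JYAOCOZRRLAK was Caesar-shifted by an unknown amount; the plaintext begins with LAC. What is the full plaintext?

From the crib: J(9)−L(11)=-2≡24, so the shift is 24.
Subtract 24 from each ciphertext letter:
J(9): 9−24=-15≡11 → L
Y(24): 24−24=0 → A
A(0): 0−24=-24≡2 → C
O(14): 14−24=-10≡16 → Q
C(2): 2−24=-22≡4 → E
O(14): 14−24=-10≡16 → Q
Z(25): 25−24=1 → B
R(17): 17−24=-7≡19 → T
R(17): 17−24=-7≡19 → T
L(11): 11−24=-13≡13 → N
A(0): 0−24=-24≡2 → C
K(10): 10−24=-14≡12 → M

LACQEQBTTNCM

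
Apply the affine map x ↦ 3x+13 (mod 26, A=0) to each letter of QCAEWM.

Q(16): 3·16+13=61≡9 → J
C(2): 3·2+13=19 → T
A(0): 3·0+13=13 → N
E(4): 3·4+13=25 → Z
W(22): 3·22+13=79≡1 → B
M(12): 3·12+13=49≡23 → X

JTNZBX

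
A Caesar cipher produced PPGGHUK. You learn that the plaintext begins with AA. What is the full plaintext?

AARRSFV

From the crib: P(15)−A(0)=15, so the shift is 15.
Subtract 15 from each ciphertext letter:
P(15): 15−15=0 → A
P(15): 15−15=0 → A
G(6): 6−15=-9≡17 → R
G(6): 6−15=-9≡17 → R
H(7): 7−15=-8≡18 → S
U(20): 20−15=5 → F
K(10): 10−15=-5≡21 → V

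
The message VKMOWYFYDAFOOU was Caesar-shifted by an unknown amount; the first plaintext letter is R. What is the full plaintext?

From the crib: V(21)−R(17)=4, so the shift is 4.
Subtract 4 from each ciphertext letter:
V(21): 21−4=17 → R
K(10): 10−4=6 → G
M(12): 12−4=8 → I
O(14): 14−4=10 → K
W(22): 22−4=18 → S
Y(24): 24−4=20 → U
F(5): 5−4=1 → B
Y(24): 24−4=20 → U
D(3): 3−4=-1≡25 → Z
A(0): 0−4=-4≡22 → W
F(5): 5−4=1 → B
O(14): 14−4=10 → K
O(14): 14−4=10 → K
U(20): 20−4=16 → Q

RGIKSUBUZWBKKQ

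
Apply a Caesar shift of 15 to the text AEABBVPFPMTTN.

A(0): 0+15=15 → P
E(4): 4+15=19 → T
A(0): 0+15=15 → P
B(1): 1+15=16 → Q
B(1): 1+15=16 → Q
V(21): 21+15=36≡10 → K
P(15): 15+15=30≡4 → E
F(5): 5+15=20 → U
P(15): 15+15=30≡4 → E
M(12): 12+15=27≡1 → B
T(19): 19+15=34≡8 → I
T(19): 19+15=34≡8 → I
N(13): 13+15=28≡2 → C

PTPQQKEUEBIIC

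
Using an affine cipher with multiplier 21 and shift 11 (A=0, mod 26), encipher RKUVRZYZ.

R(17): 21·17+11=368≡4 → E
K(10): 21·10+11=221≡13 → N
U(20): 21·20+11=431≡15 → P
V(21): 21·21+11=452≡10 → K
R(17): 21·17+11=368≡4 → E
Z(25): 21·25+11=536≡16 → Q
Y(24): 21·24+11=515≡21 → V
Z(25): 21·25+11=536≡16 → Q

ENPKEQVQ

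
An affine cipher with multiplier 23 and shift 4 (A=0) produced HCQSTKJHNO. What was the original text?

The inverse of 23 mod 26 is 17, since 23·17=391≡1. Apply D(y)=17·(y−4) mod 26:
H(7): 17·(7−4)=51≡25 → Z
C(2): 17·(2−4)=-34≡18 → S
Q(16): 17·(16−4)=204≡22 → W
S(18): 17·(18−4)=238≡4 → E
T(19): 17·(19−4)=255≡21 → V
K(10): 17·(10−4)=102≡24 → Y
J(9): 17·(9−4)=85≡7 → H
H(7): 17·(7−4)=51≡25 → Z
N(13): 17·(13−4)=153≡23 → X
O(14): 17·(14−4)=170≡14 → O

ZSWEVYHZXO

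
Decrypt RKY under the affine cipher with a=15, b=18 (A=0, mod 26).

The inverse of 15 mod 26 is 7, since 15·7=105≡1. Apply D(y)=7·(y−18) mod 26:
R(17): 7·(17−18)=-7≡19 → T
K(10): 7·(10−18)=-56≡22 → W
Y(24): 7·(24−18)=42≡16 → Q

TWQ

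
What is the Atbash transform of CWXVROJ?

XDCEILQ

C(2) → X(23)
W(22) → D(3)
X(23) → C(2)
V(21) → E(4)
R(17) → I(8)
O(14) → L(11)
J(9) → Q(16)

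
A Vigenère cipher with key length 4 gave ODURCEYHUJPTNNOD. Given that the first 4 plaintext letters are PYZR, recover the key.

ZFVA

Subtract each crib letter from the matching ciphertext letter (mod 26):
O(14)−P(15)=-1≡25 → Z
D(3)−Y(24)=-21≡5 → F
U(20)−Z(25)=-5≡21 → V
R(17)−R(17)=0 → A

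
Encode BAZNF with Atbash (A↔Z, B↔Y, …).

B(1) → Y(24)
A(0) → Z(25)
Z(25) → A(0)
N(13) → M(12)
F(5) → U(20)

YZAMU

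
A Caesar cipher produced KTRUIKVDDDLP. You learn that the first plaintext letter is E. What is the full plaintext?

From the crib: K(10)−E(4)=6, so the shift is 6.
Subtract 6 from each ciphertext letter:
K(10): 10−6=4 → E
T(19): 19−6=13 → N
R(17): 17−6=11 → L
U(20): 20−6=14 → O
I(8): 8−6=2 → C
K(10): 10−6=4 → E
V(21): 21−6=15 → P
D(3): 3−6=-3≡23 → X
D(3): 3−6=-3≡23 → X
D(3): 3−6=-3≡23 → X
L(11): 11−6=5 → F
P(15): 15−6=9 → J

ENLOCEPXXXFJ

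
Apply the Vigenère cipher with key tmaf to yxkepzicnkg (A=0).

Repeat the key across the message: tmaftmaftma
y(24)+t(19): 43≡17 → r
x(23)+m(12): 35≡9 → j
k(10)+a(0): 10 → k
e(4)+f(5): 9 → j
p(15)+t(19): 34≡8 → i
z(25)+m(12): 37≡11 → l
i(8)+a(0): 8 → i
c(2)+f(5): 7 → h
n(13)+t(19): 32≡6 → g
k(10)+m(12): 22 → w
g(6)+a(0): 6 → g

rjkjilihgwg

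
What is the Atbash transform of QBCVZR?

JYXEAI

Q(16) → J(9)
B(1) → Y(24)
C(2) → X(23)
V(21) → E(4)
Z(25) → A(0)
R(17) → I(8)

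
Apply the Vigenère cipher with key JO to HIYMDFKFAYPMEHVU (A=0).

QWHAMTTTJMYANVEI

Repeat the key across the message: JOJOJOJOJOJOJOJO
H(7)+J(9): 16 → Q
I(8)+O(14): 22 → W
Y(24)+J(9): 33≡7 → H
M(12)+O(14): 26≡0 → A
D(3)+J(9): 12 → M
F(5)+O(14): 19 → T
K(10)+J(9): 19 → T
F(5)+O(14): 19 → T
A(0)+J(9): 9 → J
Y(24)+O(14): 38≡12 → M
P(15)+J(9): 24 → Y
M(12)+O(14): 26≡0 → A
E(4)+J(9): 13 → N
H(7)+O(14): 21 → V
V(21)+J(9): 30≡4 → E
U(20)+O(14): 34≡8 → I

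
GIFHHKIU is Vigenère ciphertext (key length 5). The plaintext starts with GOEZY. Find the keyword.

Subtract each crib letter from the matching ciphertext letter (mod 26):
G(6)−G(6)=0 → A
I(8)−O(14)=-6≡20 → U
F(5)−E(4)=1 → B
H(7)−Z(25)=-18≡8 → I
H(7)−Y(24)=-17≡9 → J

AUBIJ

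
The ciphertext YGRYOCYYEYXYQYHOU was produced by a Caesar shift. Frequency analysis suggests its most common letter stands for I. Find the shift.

16

The most frequent ciphertext letter is Y (appears 7 times).
Y is position 24; I is position 8.
Shift = 16.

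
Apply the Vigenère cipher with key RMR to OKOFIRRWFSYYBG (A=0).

FWFWUIIIWJKPSS

Repeat the key across the message: RMRRMRRMRRMRRM
O(14)+R(17): 31≡5 → F
K(10)+M(12): 22 → W
O(14)+R(17): 31≡5 → F
F(5)+R(17): 22 → W
I(8)+M(12): 20 → U
R(17)+R(17): 34≡8 → I
R(17)+R(17): 34≡8 → I
W(22)+M(12): 34≡8 → I
F(5)+R(17): 22 → W
S(18)+R(17): 35≡9 → J
Y(24)+M(12): 36≡10 → K
Y(24)+R(17): 41≡15 → P
B(1)+R(17): 18 → S
G(6)+M(12): 18 → S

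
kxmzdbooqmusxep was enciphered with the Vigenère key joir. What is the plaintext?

Repeat the key across the ciphertext: joirjoirjoirjoi
k(10)−j(9): 1 → b
x(23)−o(14): 9 → j
m(12)−i(8): 4 → e
z(25)−r(17): 8 → i
d(3)−j(9): -6≡20 → u
b(1)−o(14): -13≡13 → n
o(14)−i(8): 6 → g
o(14)−r(17): -3≡23 → x
q(16)−j(9): 7 → h
m(12)−o(14): -2≡24 → y
u(20)−i(8): 12 → m
s(18)−r(17): 1 → b
x(23)−j(9): 14 → o
e(4)−o(14): -10≡16 → q
p(15)−i(8): 7 → h

bjeiungxhymboqh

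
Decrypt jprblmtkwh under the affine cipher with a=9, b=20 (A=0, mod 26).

tlrvzcxwgn

The inverse of 9 mod 26 is 3, since 9·3=27≡1. Apply D(y)=3·(y−20) mod 26:
j(9): 3·(9−20)=-33≡19 → t
p(15): 3·(15−20)=-15≡11 → l
r(17): 3·(17−20)=-9≡17 → r
b(1): 3·(1−20)=-57≡21 → v
l(11): 3·(11−20)=-27≡25 → z
m(12): 3·(12−20)=-24≡2 → c
t(19): 3·(19−20)=-3≡23 → x
k(10): 3·(10−20)=-30≡22 → w
w(22): 3·(22−20)=6 → g
h(7): 3·(7−20)=-39≡13 → n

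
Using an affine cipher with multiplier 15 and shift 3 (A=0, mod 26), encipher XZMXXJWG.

X(23): 15·23+3=348≡10 → K
Z(25): 15·25+3=378≡14 → O
M(12): 15·12+3=183≡1 → B
X(23): 15·23+3=348≡10 → K
X(23): 15·23+3=348≡10 → K
J(9): 15·9+3=138≡8 → I
W(22): 15·22+3=333≡21 → V
G(6): 15·6+3=93≡15 → P

KOBKKIVP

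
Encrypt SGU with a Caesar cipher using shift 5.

XLZ

S(18): 18+5=23 → X
G(6): 6+5=11 → L
U(20): 20+5=25 → Z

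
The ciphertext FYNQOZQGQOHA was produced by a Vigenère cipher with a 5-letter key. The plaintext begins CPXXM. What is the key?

Subtract each crib letter from the matching ciphertext letter (mod 26):
F(5)−C(2)=3 → D
Y(24)−P(15)=9 → J
N(13)−X(23)=-10≡16 → Q
Q(16)−X(23)=-7≡19 → T
O(14)−M(12)=2 → C

DJQTC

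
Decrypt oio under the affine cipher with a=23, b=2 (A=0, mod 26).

The inverse of 23 mod 26 is 17, since 23·17=391≡1. Apply D(y)=17·(y−2) mod 26:
o(14): 17·(14−2)=204≡22 → w
i(8): 17·(8−2)=102≡24 → y
o(14): 17·(14−2)=204≡22 → w

wyw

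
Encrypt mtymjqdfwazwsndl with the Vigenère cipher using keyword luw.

xnuxdmozsltsdhzw

Repeat the key across the message: luwluwluwluwluwl
m(12)+l(11): 23 → x
t(19)+u(20): 39≡13 → n
y(24)+w(22): 46≡20 → u
m(12)+l(11): 23 → x
j(9)+u(20): 29≡3 → d
q(16)+w(22): 38≡12 → m
d(3)+l(11): 14 → o
f(5)+u(20): 25 → z
w(22)+w(22): 44≡18 → s
a(0)+l(11): 11 → l
z(25)+u(20): 45≡19 → t
w(22)+w(22): 44≡18 → s
s(18)+l(11): 29≡3 → d
n(13)+u(20): 33≡7 → h
d(3)+w(22): 25 → z
l(11)+l(11): 22 → w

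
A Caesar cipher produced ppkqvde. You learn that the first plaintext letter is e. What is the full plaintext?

eezfkst

From the crib: p(15)−e(4)=11, so the shift is 11.
Subtract 11 from each ciphertext letter:
p(15): 15−11=4 → e
p(15): 15−11=4 → e
k(10): 10−11=-1≡25 → z
q(16): 16−11=5 → f
v(21): 21−11=10 → k
d(3): 3−11=-8≡18 → s
e(4): 4−11=-7≡19 → t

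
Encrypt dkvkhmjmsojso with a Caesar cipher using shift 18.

vcnczebekgbkg

d(3): 3+18=21 → v
k(10): 10+18=28≡2 → c
v(21): 21+18=39≡13 → n
k(10): 10+18=28≡2 → c
h(7): 7+18=25 → z
m(12): 12+18=30≡4 → e
j(9): 9+18=27≡1 → b
m(12): 12+18=30≡4 → e
s(18): 18+18=36≡10 → k
o(14): 14+18=32≡6 → g
j(9): 9+18=27≡1 → b
s(18): 18+18=36≡10 → k
o(14): 14+18=32≡6 → g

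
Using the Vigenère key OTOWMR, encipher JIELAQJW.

XBSHMHXP

Repeat the key across the message: OTOWMROT
J(9)+O(14): 23 → X
I(8)+T(19): 27≡1 → B
E(4)+O(14): 18 → S
L(11)+W(22): 33≡7 → H
A(0)+M(12): 12 → M
Q(16)+R(17): 33≡7 → H
J(9)+O(14): 23 → X
W(22)+T(19): 41≡15 → P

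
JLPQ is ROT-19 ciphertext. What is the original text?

J(9): 9−19=-10≡16 → Q
L(11): 11−19=-8≡18 → S
P(15): 15−19=-4≡22 → W
Q(16): 16−19=-3≡23 → X

QSWX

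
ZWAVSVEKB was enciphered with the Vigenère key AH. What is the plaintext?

ZPAOSOEDB

Repeat the key across the ciphertext: AHAHAHAHA
Z(25)−A(0): 25 → Z
W(22)−H(7): 15 → P
A(0)−A(0): 0 → A
V(21)−H(7): 14 → O
S(18)−A(0): 18 → S
V(21)−H(7): 14 → O
E(4)−A(0): 4 → E
K(10)−H(7): 3 → D
B(1)−A(0): 1 → B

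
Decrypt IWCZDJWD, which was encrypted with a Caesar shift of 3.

FTZWAGTA

I(8): 8−3=5 → F
W(22): 22−3=19 → T
C(2): 2−3=-1≡25 → Z
Z(25): 25−3=22 → W
D(3): 3−3=0 → A
J(9): 9−3=6 → G
W(22): 22−3=19 → T
D(3): 3−3=0 → A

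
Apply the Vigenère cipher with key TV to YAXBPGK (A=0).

Repeat the key across the message: TVTVTVT
Y(24)+T(19): 43≡17 → R
A(0)+V(21): 21 → V
X(23)+T(19): 42≡16 → Q
B(1)+V(21): 22 → W
P(15)+T(19): 34≡8 → I
G(6)+V(21): 27≡1 → B
K(10)+T(19): 29≡3 → D

RVQWIBD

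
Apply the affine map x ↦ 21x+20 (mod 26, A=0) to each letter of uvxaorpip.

ytjucnxgx

u(20): 21·20+20=440≡24 → y
v(21): 21·21+20=461≡19 → t
x(23): 21·23+20=503≡9 → j
a(0): 21·0+20=20 → u
o(14): 21·14+20=314≡2 → c
r(17): 21·17+20=377≡13 → n
p(15): 21·15+20=335≡23 → x
i(8): 21·8+20=188≡6 → g
p(15): 21·15+20=335≡23 → x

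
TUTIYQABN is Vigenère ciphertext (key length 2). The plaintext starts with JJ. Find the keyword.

Subtract each crib letter from the matching ciphertext letter (mod 26):
T(19)−J(9)=10 → K
U(20)−J(9)=11 → L

KL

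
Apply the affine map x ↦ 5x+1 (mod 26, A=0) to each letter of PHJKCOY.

P(15): 5·15+1=76≡24 → Y
H(7): 5·7+1=36≡10 → K
J(9): 5·9+1=46≡20 → U
K(10): 5·10+1=51≡25 → Z
C(2): 5·2+1=11 → L
O(14): 5·14+1=71≡19 → T
Y(24): 5·24+1=121≡17 → R

YKUZLTR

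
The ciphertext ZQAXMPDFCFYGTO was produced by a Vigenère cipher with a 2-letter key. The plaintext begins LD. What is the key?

ON

Subtract each crib letter from the matching ciphertext letter (mod 26):
Z(25)−L(11)=14 → O
Q(16)−D(3)=13 → N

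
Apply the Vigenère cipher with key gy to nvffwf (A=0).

ttldcd

Repeat the key across the message: gygygy
n(13)+g(6): 19 → t
v(21)+y(24): 45≡19 → t
f(5)+g(6): 11 → l
f(5)+y(24): 29≡3 → d
w(22)+g(6): 28≡2 → c
f(5)+y(24): 29≡3 → d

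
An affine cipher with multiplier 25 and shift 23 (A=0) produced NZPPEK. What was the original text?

KYIITN

The inverse of 25 mod 26 is 25, since 25·25=625≡1. Apply D(y)=25·(y−23) mod 26:
N(13): 25·(13−23)=-250≡10 → K
Z(25): 25·(25−23)=50≡24 → Y
P(15): 25·(15−23)=-200≡8 → I
P(15): 25·(15−23)=-200≡8 → I
E(4): 25·(4−23)=-475≡19 → T
K(10): 25·(10−23)=-325≡13 → N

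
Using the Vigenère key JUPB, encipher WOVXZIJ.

FIKYICY

Repeat the key across the message: JUPBJUP
W(22)+J(9): 31≡5 → F
O(14)+U(20): 34≡8 → I
V(21)+P(15): 36≡10 → K
X(23)+B(1): 24 → Y
Z(25)+J(9): 34≡8 → I
I(8)+U(20): 28≡2 → C
J(9)+P(15): 24 → Y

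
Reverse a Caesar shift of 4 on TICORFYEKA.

T(19): 19−4=15 → P
I(8): 8−4=4 → E
C(2): 2−4=-2≡24 → Y
O(14): 14−4=10 → K
R(17): 17−4=13 → N
F(5): 5−4=1 → B
Y(24): 24−4=20 → U
E(4): 4−4=0 → A
K(10): 10−4=6 → G
A(0): 0−4=-4≡22 → W

PEYKNBUAGW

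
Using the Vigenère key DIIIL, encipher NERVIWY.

Repeat the key across the message: DIIILDI
N(13)+D(3): 16 → Q
E(4)+I(8): 12 → M
R(17)+I(8): 25 → Z
V(21)+I(8): 29≡3 → D
I(8)+L(11): 19 → T
W(22)+D(3): 25 → Z
Y(24)+I(8): 32≡6 → G

QMZDTZG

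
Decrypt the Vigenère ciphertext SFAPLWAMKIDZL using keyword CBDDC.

QEXMJUZJHGBYI

Repeat the key across the ciphertext: CBDDCCBDDCCBD
S(18)−C(2): 16 → Q
F(5)−B(1): 4 → E
A(0)−D(3): -3≡23 → X
P(15)−D(3): 12 → M
L(11)−C(2): 9 → J
W(22)−C(2): 20 → U
A(0)−B(1): -1≡25 → Z
M(12)−D(3): 9 → J
K(10)−D(3): 7 → H
I(8)−C(2): 6 → G
D(3)−C(2): 1 → B
Z(25)−B(1): 24 → Y
L(11)−D(3): 8 → I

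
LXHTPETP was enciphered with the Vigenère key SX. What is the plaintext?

Repeat the key across the ciphertext: SXSXSXSX
L(11)−S(18): -7≡19 → T
X(23)−X(23): 0 → A
H(7)−S(18): -11≡15 → P
T(19)−X(23): -4≡22 → W
P(15)−S(18): -3≡23 → X
E(4)−X(23): -19≡7 → H
T(19)−S(18): 1 → B
P(15)−X(23): -8≡18 → S

TAPWXHBS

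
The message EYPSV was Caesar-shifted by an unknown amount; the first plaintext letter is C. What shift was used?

2

From the crib: E(4)−C(2)=2, so the shift is 2.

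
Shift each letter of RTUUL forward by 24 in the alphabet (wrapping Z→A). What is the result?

PRSSJ

R(17): 17+24=41≡15 → P
T(19): 19+24=43≡17 → R
U(20): 20+24=44≡18 → S
U(20): 20+24=44≡18 → S
L(11): 11+24=35≡9 → J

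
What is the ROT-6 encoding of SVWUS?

YBCAY

S(18): 18+6=24 → Y
V(21): 21+6=27≡1 → B
W(22): 22+6=28≡2 → C
U(20): 20+6=26≡0 → A
S(18): 18+6=24 → Y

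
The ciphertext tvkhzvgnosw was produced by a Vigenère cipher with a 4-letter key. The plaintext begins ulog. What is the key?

Subtract each crib letter from the matching ciphertext letter (mod 26):
t(19)−u(20)=-1≡25 → z
v(21)−l(11)=10 → k
k(10)−o(14)=-4≡22 → w
h(7)−g(6)=1 → b

zkwb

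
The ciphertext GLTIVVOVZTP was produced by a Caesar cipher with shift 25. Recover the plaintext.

G(6): 6−25=-19≡7 → H
L(11): 11−25=-14≡12 → M
T(19): 19−25=-6≡20 → U
I(8): 8−25=-17≡9 → J
V(21): 21−25=-4≡22 → W
V(21): 21−25=-4≡22 → W
O(14): 14−25=-11≡15 → P
V(21): 21−25=-4≡22 → W
Z(25): 25−25=0 → A
T(19): 19−25=-6≡20 → U
P(15): 15−25=-10≡16 → Q

HMUJWWPWAUQ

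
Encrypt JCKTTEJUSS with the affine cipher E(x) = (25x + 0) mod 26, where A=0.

J(9): 25·9+0=225≡17 → R
C(2): 25·2+0=50≡24 → Y
K(10): 25·10+0=250≡16 → Q
T(19): 25·19+0=475≡7 → H
T(19): 25·19+0=475≡7 → H
E(4): 25·4+0=100≡22 → W
J(9): 25·9+0=225≡17 → R
U(20): 25·20+0=500≡6 → G
S(18): 25·18+0=450≡8 → I
S(18): 25·18+0=450≡8 → I

RYQHHWRGII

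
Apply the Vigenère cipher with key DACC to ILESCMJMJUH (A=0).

LLGUFMLOMUJ

Repeat the key across the message: DACCDACCDAC
I(8)+D(3): 11 → L
L(11)+A(0): 11 → L
E(4)+C(2): 6 → G
S(18)+C(2): 20 → U
C(2)+D(3): 5 → F
M(12)+A(0): 12 → M
J(9)+C(2): 11 → L
M(12)+C(2): 14 → O
J(9)+D(3): 12 → M
U(20)+A(0): 20 → U
H(7)+C(2): 9 → J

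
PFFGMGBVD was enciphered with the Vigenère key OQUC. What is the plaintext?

BPLEYQHTP

Repeat the key across the ciphertext: OQUCOQUCO
P(15)−O(14): 1 → B
F(5)−Q(16): -11≡15 → P
F(5)−U(20): -15≡11 → L
G(6)−C(2): 4 → E
M(12)−O(14): -2≡24 → Y
G(6)−Q(16): -10≡16 → Q
B(1)−U(20): -19≡7 → H
V(21)−C(2): 19 → T
D(3)−O(14): -11≡15 → P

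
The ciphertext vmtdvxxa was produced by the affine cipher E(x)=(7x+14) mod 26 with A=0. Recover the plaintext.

The inverse of 7 mod 26 is 15, since 7·15=105≡1. Apply D(y)=15·(y−14) mod 26:
v(21): 15·(21−14)=105≡1 → b
m(12): 15·(12−14)=-30≡22 → w
t(19): 15·(19−14)=75≡23 → x
d(3): 15·(3−14)=-165≡17 → r
v(21): 15·(21−14)=105≡1 → b
x(23): 15·(23−14)=135≡5 → f
x(23): 15·(23−14)=135≡5 → f
a(0): 15·(0−14)=-210≡24 → y

bwxrbffy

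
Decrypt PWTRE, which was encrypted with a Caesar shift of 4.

LSPNA

P(15): 15−4=11 → L
W(22): 22−4=18 → S
T(19): 19−4=15 → P
R(17): 17−4=13 → N
E(4): 4−4=0 → A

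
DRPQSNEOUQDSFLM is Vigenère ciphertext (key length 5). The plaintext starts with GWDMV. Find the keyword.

XVMEX

Subtract each crib letter from the matching ciphertext letter (mod 26):
D(3)−G(6)=-3≡23 → X
R(17)−W(22)=-5≡21 → V
P(15)−D(3)=12 → M
Q(16)−M(12)=4 → E
S(18)−V(21)=-3≡23 → X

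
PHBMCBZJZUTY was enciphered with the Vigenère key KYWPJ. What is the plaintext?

FJFXTRBNKLJA

Repeat the key across the ciphertext: KYWPJKYWPJKY
P(15)−K(10): 5 → F
H(7)−Y(24): -17≡9 → J
B(1)−W(22): -21≡5 → F
M(12)−P(15): -3≡23 → X
C(2)−J(9): -7≡19 → T
B(1)−K(10): -9≡17 → R
Z(25)−Y(24): 1 → B
J(9)−W(22): -13≡13 → N
Z(25)−P(15): 10 → K
U(20)−J(9): 11 → L
T(19)−K(10): 9 → J
Y(24)−Y(24): 0 → A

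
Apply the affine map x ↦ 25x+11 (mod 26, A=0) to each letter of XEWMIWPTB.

X(23): 25·23+11=586≡14 → O
E(4): 25·4+11=111≡7 → H
W(22): 25·22+11=561≡15 → P
M(12): 25·12+11=311≡25 → Z
I(8): 25·8+11=211≡3 → D
W(22): 25·22+11=561≡15 → P
P(15): 25·15+11=386≡22 → W
T(19): 25·19+11=486≡18 → S
B(1): 25·1+11=36≡10 → K

OHPZDPWSK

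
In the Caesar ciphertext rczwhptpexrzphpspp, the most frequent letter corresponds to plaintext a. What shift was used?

15

The most frequent ciphertext letter is p (appears 6 times).
p is position 15; a is position 0.
Shift = 15.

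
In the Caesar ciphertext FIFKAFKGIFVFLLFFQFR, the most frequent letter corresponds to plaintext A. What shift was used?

5

The most frequent ciphertext letter is F (appears 8 times).
F is position 5; A is position 0.
Shift = 5.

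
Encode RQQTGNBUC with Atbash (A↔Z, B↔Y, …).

R(17) → I(8)
Q(16) → J(9)
Q(16) → J(9)
T(19) → G(6)
G(6) → T(19)
N(13) → M(12)
B(1) → Y(24)
U(20) → F(5)
C(2) → X(23)

IJJGTMYFX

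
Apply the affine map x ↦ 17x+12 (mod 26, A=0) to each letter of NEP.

ZCH

N(13): 17·13+12=233≡25 → Z
E(4): 17·4+12=80≡2 → C
P(15): 17·15+12=267≡7 → H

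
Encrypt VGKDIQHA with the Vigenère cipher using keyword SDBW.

NJLZATIW

Repeat the key across the message: SDBWSDBW
V(21)+S(18): 39≡13 → N
G(6)+D(3): 9 → J
K(10)+B(1): 11 → L
D(3)+W(22): 25 → Z
I(8)+S(18): 26≡0 → A
Q(16)+D(3): 19 → T
H(7)+B(1): 8 → I
A(0)+W(22): 22 → W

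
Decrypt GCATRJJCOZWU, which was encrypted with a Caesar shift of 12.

UQOHFXXQCNKI

G(6): 6−12=-6≡20 → U
C(2): 2−12=-10≡16 → Q
A(0): 0−12=-12≡14 → O
T(19): 19−12=7 → H
R(17): 17−12=5 → F
J(9): 9−12=-3≡23 → X
J(9): 9−12=-3≡23 → X
C(2): 2−12=-10≡16 → Q
O(14): 14−12=2 → C
Z(25): 25−12=13 → N
W(22): 22−12=10 → K
U(20): 20−12=8 → I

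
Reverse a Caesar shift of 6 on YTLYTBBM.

SNFSNVVG

Y(24): 24−6=18 → S
T(19): 19−6=13 → N
L(11): 11−6=5 → F
Y(24): 24−6=18 → S
T(19): 19−6=13 → N
B(1): 1−6=-5≡21 → V
B(1): 1−6=-5≡21 → V
M(12): 12−6=6 → G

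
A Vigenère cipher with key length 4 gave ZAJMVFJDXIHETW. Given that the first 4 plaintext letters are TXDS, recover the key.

Subtract each crib letter from the matching ciphertext letter (mod 26):
Z(25)−T(19)=6 → G
A(0)−X(23)=-23≡3 → D
J(9)−D(3)=6 → G
M(12)−S(18)=-6≡20 → U

GDGU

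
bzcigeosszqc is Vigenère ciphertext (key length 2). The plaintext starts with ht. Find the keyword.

ug

Subtract each crib letter from the matching ciphertext letter (mod 26):
b(1)−h(7)=-6≡20 → u
z(25)−t(19)=6 → g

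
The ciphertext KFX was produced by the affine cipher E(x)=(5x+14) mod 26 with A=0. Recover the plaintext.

UTH

The inverse of 5 mod 26 is 21, since 5·21=105≡1. Apply D(y)=21·(y−14) mod 26:
K(10): 21·(10−14)=-84≡20 → U
F(5): 21·(5−14)=-189≡19 → T
X(23): 21·(23−14)=189≡7 → H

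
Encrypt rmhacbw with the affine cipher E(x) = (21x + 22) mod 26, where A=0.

r(17): 21·17+22=379≡15 → p
m(12): 21·12+22=274≡14 → o
h(7): 21·7+22=169≡13 → n
a(0): 21·0+22=22 → w
c(2): 21·2+22=64≡12 → m
b(1): 21·1+22=43≡17 → r
w(22): 21·22+22=484≡16 → q

ponwmrq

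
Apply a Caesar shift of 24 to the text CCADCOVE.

C(2): 2+24=26≡0 → A
C(2): 2+24=26≡0 → A
A(0): 0+24=24 → Y
D(3): 3+24=27≡1 → B
C(2): 2+24=26≡0 → A
O(14): 14+24=38≡12 → M
V(21): 21+24=45≡19 → T
E(4): 4+24=28≡2 → C

AAYBAMTC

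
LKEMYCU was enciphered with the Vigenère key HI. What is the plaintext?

Repeat the key across the ciphertext: HIHIHIH
L(11)−H(7): 4 → E
K(10)−I(8): 2 → C
E(4)−H(7): -3≡23 → X
M(12)−I(8): 4 → E
Y(24)−H(7): 17 → R
C(2)−I(8): -6≡20 → U
U(20)−H(7): 13 → N

ECXERUN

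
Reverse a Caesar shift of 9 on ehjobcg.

vyafstx

e(4): 4−9=-5≡21 → v
h(7): 7−9=-2≡24 → y
j(9): 9−9=0 → a
o(14): 14−9=5 → f
b(1): 1−9=-8≡18 → s
c(2): 2−9=-7≡19 → t
g(6): 6−9=-3≡23 → x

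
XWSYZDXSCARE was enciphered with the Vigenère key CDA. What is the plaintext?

Repeat the key across the ciphertext: CDACDACDACDA
X(23)−C(2): 21 → V
W(22)−D(3): 19 → T
S(18)−A(0): 18 → S
Y(24)−C(2): 22 → W
Z(25)−D(3): 22 → W
D(3)−A(0): 3 → D
X(23)−C(2): 21 → V
S(18)−D(3): 15 → P
C(2)−A(0): 2 → C
A(0)−C(2): -2≡24 → Y
R(17)−D(3): 14 → O
E(4)−A(0): 4 → E

VTSWWDVPCYOE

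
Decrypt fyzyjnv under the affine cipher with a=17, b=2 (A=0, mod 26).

The inverse of 17 mod 26 is 23, since 17·23=391≡1. Apply D(y)=23·(y−2) mod 26:
f(5): 23·(5−2)=69≡17 → r
y(24): 23·(24−2)=506≡12 → m
z(25): 23·(25−2)=529≡9 → j
y(24): 23·(24−2)=506≡12 → m
j(9): 23·(9−2)=161≡5 → f
n(13): 23·(13−2)=253≡19 → t
v(21): 23·(21−2)=437≡21 → v

rmjmftv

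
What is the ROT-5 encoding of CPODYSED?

HUTIDXJI

C(2): 2+5=7 → H
P(15): 15+5=20 → U
O(14): 14+5=19 → T
D(3): 3+5=8 → I
Y(24): 24+5=29≡3 → D
S(18): 18+5=23 → X
E(4): 4+5=9 → J
D(3): 3+5=8 → I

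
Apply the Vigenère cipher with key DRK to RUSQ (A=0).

Repeat the key across the message: DRKD
R(17)+D(3): 20 → U
U(20)+R(17): 37≡11 → L
S(18)+K(10): 28≡2 → C
Q(16)+D(3): 19 → T

ULCT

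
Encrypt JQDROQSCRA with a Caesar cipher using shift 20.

J(9): 9+20=29≡3 → D
Q(16): 16+20=36≡10 → K
D(3): 3+20=23 → X
R(17): 17+20=37≡11 → L
O(14): 14+20=34≡8 → I
Q(16): 16+20=36≡10 → K
S(18): 18+20=38≡12 → M
C(2): 2+20=22 → W
R(17): 17+20=37≡11 → L
A(0): 0+20=20 → U

DKXLIKMWLU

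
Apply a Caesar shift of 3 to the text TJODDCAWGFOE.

T(19): 19+3=22 → W
J(9): 9+3=12 → M
O(14): 14+3=17 → R
D(3): 3+3=6 → G
D(3): 3+3=6 → G
C(2): 2+3=5 → F
A(0): 0+3=3 → D
W(22): 22+3=25 → Z
G(6): 6+3=9 → J
F(5): 5+3=8 → I
O(14): 14+3=17 → R
E(4): 4+3=7 → H

WMRGGFDZJIRH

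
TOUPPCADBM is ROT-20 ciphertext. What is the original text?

ZUAVVIGJHS

T(19): 19−20=-1≡25 → Z
O(14): 14−20=-6≡20 → U
U(20): 20−20=0 → A
P(15): 15−20=-5≡21 → V
P(15): 15−20=-5≡21 → V
C(2): 2−20=-18≡8 → I
A(0): 0−20=-20≡6 → G
D(3): 3−20=-17≡9 → J
B(1): 1−20=-19≡7 → H
M(12): 12−20=-8≡18 → S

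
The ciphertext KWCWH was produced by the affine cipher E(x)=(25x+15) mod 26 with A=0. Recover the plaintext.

FTNTI

The inverse of 25 mod 26 is 25, since 25·25=625≡1. Apply D(y)=25·(y−15) mod 26:
K(10): 25·(10−15)=-125≡5 → F
W(22): 25·(22−15)=175≡19 → T
C(2): 25·(2−15)=-325≡13 → N
W(22): 25·(22−15)=175≡19 → T
H(7): 25·(7−15)=-200≡8 → I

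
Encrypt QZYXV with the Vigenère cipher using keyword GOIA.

Repeat the key across the message: GOIAG
Q(16)+G(6): 22 → W
Z(25)+O(14): 39≡13 → N
Y(24)+I(8): 32≡6 → G
X(23)+A(0): 23 → X
V(21)+G(6): 27≡1 → B

WNGXB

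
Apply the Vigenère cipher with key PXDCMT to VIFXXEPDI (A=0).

KFIZJXEAL

Repeat the key across the message: PXDCMTPXD
V(21)+P(15): 36≡10 → K
I(8)+X(23): 31≡5 → F
F(5)+D(3): 8 → I
X(23)+C(2): 25 → Z
X(23)+M(12): 35≡9 → J
E(4)+T(19): 23 → X
P(15)+P(15): 30≡4 → E
D(3)+X(23): 26≡0 → A
I(8)+D(3): 11 → L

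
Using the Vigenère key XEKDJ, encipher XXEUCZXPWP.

Repeat the key across the message: XEKDJXEKDJ
X(23)+X(23): 46≡20 → U
X(23)+E(4): 27≡1 → B
E(4)+K(10): 14 → O
U(20)+D(3): 23 → X
C(2)+J(9): 11 → L
Z(25)+X(23): 48≡22 → W
X(23)+E(4): 27≡1 → B
P(15)+K(10): 25 → Z
W(22)+D(3): 25 → Z
P(15)+J(9): 24 → Y

UBOXLWBZZY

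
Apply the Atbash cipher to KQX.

K(10) → P(15)
Q(16) → J(9)
X(23) → C(2)

PJC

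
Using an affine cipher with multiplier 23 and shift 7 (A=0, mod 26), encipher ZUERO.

KZVIR

Z(25): 23·25+7=582≡10 → K
U(20): 23·20+7=467≡25 → Z
E(4): 23·4+7=99≡21 → V
R(17): 23·17+7=398≡8 → I
O(14): 23·14+7=329≡17 → R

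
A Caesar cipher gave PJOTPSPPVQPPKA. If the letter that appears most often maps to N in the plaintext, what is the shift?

2

The most frequent ciphertext letter is P (appears 6 times).
P is position 15; N is position 13.
Shift = 2.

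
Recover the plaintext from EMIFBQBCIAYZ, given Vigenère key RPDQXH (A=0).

NXFPEJKNFKBS

Repeat the key across the ciphertext: RPDQXHRPDQXH
E(4)−R(17): -13≡13 → N
M(12)−P(15): -3≡23 → X
I(8)−D(3): 5 → F
F(5)−Q(16): -11≡15 → P
B(1)−X(23): -22≡4 → E
Q(16)−H(7): 9 → J
B(1)−R(17): -16≡10 → K
C(2)−P(15): -13≡13 → N
I(8)−D(3): 5 → F
A(0)−Q(16): -16≡10 → K
Y(24)−X(23): 1 → B
Z(25)−H(7): 18 → S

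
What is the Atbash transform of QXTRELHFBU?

Q(16) → J(9)
X(23) → C(2)
T(19) → G(6)
R(17) → I(8)
E(4) → V(21)
L(11) → O(14)
H(7) → S(18)
F(5) → U(20)
B(1) → Y(24)
U(20) → F(5)

JCGIVOSUYF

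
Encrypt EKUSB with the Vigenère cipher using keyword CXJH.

GHDZD

Repeat the key across the message: CXJHC
E(4)+C(2): 6 → G
K(10)+X(23): 33≡7 → H
U(20)+J(9): 29≡3 → D
S(18)+H(7): 25 → Z
B(1)+C(2): 3 → D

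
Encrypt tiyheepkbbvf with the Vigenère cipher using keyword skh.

lsfzolhuitfm

Repeat the key across the message: skhskhskhskh
t(19)+s(18): 37≡11 → l
i(8)+k(10): 18 → s
y(24)+h(7): 31≡5 → f
h(7)+s(18): 25 → z
e(4)+k(10): 14 → o
e(4)+h(7): 11 → l
p(15)+s(18): 33≡7 → h
k(10)+k(10): 20 → u
b(1)+h(7): 8 → i
b(1)+s(18): 19 → t
v(21)+k(10): 31≡5 → f
f(5)+h(7): 12 → m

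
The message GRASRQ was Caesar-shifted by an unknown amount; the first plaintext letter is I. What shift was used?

From the crib: G(6)−I(8)=-2≡24, so the shift is 24.

24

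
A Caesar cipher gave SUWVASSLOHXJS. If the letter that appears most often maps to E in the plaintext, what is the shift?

14

The most frequent ciphertext letter is S (appears 4 times).
S is position 18; E is position 4.
Shift = 14.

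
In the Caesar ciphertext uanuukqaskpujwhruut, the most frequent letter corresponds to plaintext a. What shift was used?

20

The most frequent ciphertext letter is u (appears 6 times).
u is position 20; a is position 0.
Shift = 20.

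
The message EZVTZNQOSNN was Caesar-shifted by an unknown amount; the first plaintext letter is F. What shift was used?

25

From the crib: E(4)−F(5)=-1≡25, so the shift is 25.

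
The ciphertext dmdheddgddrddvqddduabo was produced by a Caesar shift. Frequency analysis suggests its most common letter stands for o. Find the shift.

The most frequent ciphertext letter is d (appears 11 times).
d is position 3; o is position 14.
Shift = -11≡15.

15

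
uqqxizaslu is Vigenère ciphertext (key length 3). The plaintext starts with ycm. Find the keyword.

woe

Subtract each crib letter from the matching ciphertext letter (mod 26):
u(20)−y(24)=-4≡22 → w
q(16)−c(2)=14 → o
q(16)−m(12)=4 → e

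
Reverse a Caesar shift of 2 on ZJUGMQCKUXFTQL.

XHSEKOAISVDROJ

Z(25): 25−2=23 → X
J(9): 9−2=7 → H
U(20): 20−2=18 → S
G(6): 6−2=4 → E
M(12): 12−2=10 → K
Q(16): 16−2=14 → O
C(2): 2−2=0 → A
K(10): 10−2=8 → I
U(20): 20−2=18 → S
X(23): 23−2=21 → V
F(5): 5−2=3 → D
T(19): 19−2=17 → R
Q(16): 16−2=14 → O
L(11): 11−2=9 → J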